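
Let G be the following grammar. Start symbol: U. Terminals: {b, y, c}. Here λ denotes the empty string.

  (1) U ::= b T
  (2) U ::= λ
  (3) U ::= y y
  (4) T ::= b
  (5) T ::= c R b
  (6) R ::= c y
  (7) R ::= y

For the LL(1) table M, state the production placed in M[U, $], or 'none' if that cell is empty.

U ::= λ

FIRST(U) = {λ, b, y}
FIRST(T) = {b, c}
FIRST(R) = {c, y}
FOLLOW(U) includes $ since U is the start symbol.
FOLLOW(U): U appears on no right-hand side. Thus FOLLOW(U) = {$}.
For U ::= b T: FIRST(b T) = {b}, so it goes in M[U, t] for t ∈ {b}.
For U ::= λ: FIRST(λ) = {λ}, so it goes in M[U, t] for t ∈ {}; since λ ∈ FIRST, also for every t ∈ FOLLOW(U) = {$}.
For U ::= y y: FIRST(y y) = {y}, so it goes in M[U, t] for t ∈ {y}.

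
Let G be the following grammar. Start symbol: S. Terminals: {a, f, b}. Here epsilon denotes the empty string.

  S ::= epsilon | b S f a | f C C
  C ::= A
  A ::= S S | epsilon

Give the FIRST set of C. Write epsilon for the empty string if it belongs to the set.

{epsilon, b, f}

FIRST(S): from S::=epsilon we get {epsilon}; from S::=b S f a we get {b}; from S::=f C C we get {f}. So FIRST(S) = {epsilon, b, f}.
FIRST(A): from A::=S S we get {epsilon, b, f}; from A::=epsilon we get {epsilon}. So FIRST(A) = {epsilon, b, f}.
FIRST(C): from C::=A we get {epsilon, b, f}. So FIRST(C) = {epsilon, b, f}.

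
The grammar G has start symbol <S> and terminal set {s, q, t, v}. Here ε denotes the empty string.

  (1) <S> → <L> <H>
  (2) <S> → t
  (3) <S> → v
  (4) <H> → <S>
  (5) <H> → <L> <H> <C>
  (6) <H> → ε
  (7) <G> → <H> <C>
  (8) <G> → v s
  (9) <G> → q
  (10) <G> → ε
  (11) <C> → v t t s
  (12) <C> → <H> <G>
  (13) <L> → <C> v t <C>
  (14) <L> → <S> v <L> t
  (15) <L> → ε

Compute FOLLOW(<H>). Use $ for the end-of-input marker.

FIRST(<S>): from <S>→<L> <H> we get {ε, q, t, v}; from <S>→t we get {t}; from <S>→v we get {v}. So FIRST(<S>) = {ε, q, t, v}.
FIRST(<H>): from <H>→<S> we get {ε, q, t, v}; from <H>→<L> <H> <C> we get {ε, q, t, v}; from <H>→ε we get {ε}. So FIRST(<H>) = {ε, q, t, v}.
FIRST(<G>): from <G>→<H> <C> we get {ε, q, t, v}; from <G>→v s we get {v}; from <G>→q we get {q}; from <G>→ε we get {ε}. So FIRST(<G>) = {ε, q, t, v}.
FIRST(<C>): from <C>→v t t s we get {v}; from <C>→<H> <G> we get {ε, q, t, v}. So FIRST(<C>) = {ε, q, t, v}.
FIRST(<L>): from <L>→<C> v t <C> we get {q, t, v}; from <L>→<S> v <L> t we get {q, t, v}; from <L>→ε we get {ε}. So FIRST(<L>) = {ε, q, t, v}.
FOLLOW(<S>) includes $ since <S> is the start symbol.
FOLLOW(<S>): in <H>→<S>, the suffix after <S> is empty, so FOLLOW(<S>) ⊇ FOLLOW(<H>) = {$, q, t, v}; in <L>→<S> v <L> t, <S> is followed by v <L> t with FIRST {v}. Thus FOLLOW(<S>) = {$, q, t, v}.
FOLLOW(<H>): in <S>→<L> <H>, the suffix after <H> is empty, so FOLLOW(<H>) ⊇ FOLLOW(<S>) = {$, q, t, v}; in <H>→<L> <H> <C>, <H> is followed by <C> with FIRST {ε, q, t, v}; in <H>→<L> <H> <C>, the suffix after <H> is nullable (adds nothing new); in <G>→<H> <C>, <H> is followed by <C> with FIRST {ε, q, t, v}; in <G>→<H> <C>, the suffix after <H> is nullable, so FOLLOW(<H>) ⊇ FOLLOW(<G>) = {$, q, t, v}; in <C>→<H> <G>, <H> is followed by <G> with FIRST {ε, q, t, v}; in <C>→<H> <G>, the suffix after <H> is nullable, so FOLLOW(<H>) ⊇ FOLLOW(<C>) = {$, q, t, v}. Thus FOLLOW(<H>) = {$, q, t, v}.
FOLLOW(<L>): in <S>→<L> <H>, <L> is followed by <H> with FIRST {ε, q, t, v}; in <S>→<L> <H>, the suffix after <L> is nullable, so FOLLOW(<L>) ⊇ FOLLOW(<S>) = {$, q, t, v}; in <H>→<L> <H> <C>, <L> is followed by <H> <C> with FIRST {ε, q, t, v}; in <H>→<L> <H> <C>, the suffix after <L> is nullable, so FOLLOW(<L>) ⊇ FOLLOW(<H>) = {$, q, t, v}; in <L>→<S> v <L> t, <L> is followed by t with FIRST {t}. Thus FOLLOW(<L>) = {$, q, t, v}.
FOLLOW(<G>): in <C>→<H> <G>, the suffix after <G> is empty, so FOLLOW(<G>) ⊇ FOLLOW(<C>) = {$, q, t, v}. Thus FOLLOW(<G>) = {$, q, t, v}.
FOLLOW(<C>): in <H>→<L> <H> <C>, the suffix after <C> is empty, so FOLLOW(<C>) ⊇ FOLLOW(<H>) = {$, q, t, v}; in <G>→<H> <C>, the suffix after <C> is empty, so FOLLOW(<C>) ⊇ FOLLOW(<G>) = {$, q, t, v}; in <L>→<C> v t <C> (occurrence 1), <C> is followed by v t <C> with FIRST {v}; in <L>→<C> v t <C> (occurrence 2), the suffix after <C> is empty, so FOLLOW(<C>) ⊇ FOLLOW(<L>) = {$, q, t, v}. Thus FOLLOW(<C>) = {$, q, t, v}.

{$, q, t, v}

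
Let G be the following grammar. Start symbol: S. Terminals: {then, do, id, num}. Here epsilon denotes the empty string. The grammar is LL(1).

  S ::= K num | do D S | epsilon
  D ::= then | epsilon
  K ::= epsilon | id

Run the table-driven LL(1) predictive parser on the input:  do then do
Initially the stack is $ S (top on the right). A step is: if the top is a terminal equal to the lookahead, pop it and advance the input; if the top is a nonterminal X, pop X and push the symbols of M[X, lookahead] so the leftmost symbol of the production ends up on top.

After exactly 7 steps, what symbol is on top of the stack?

S

step 1: stack=$ S  input=do then do $  — expand S ::= do D S
step 2: stack=$ S D do  input=do then do $  — match do
step 3: stack=$ S D  input=then do $  — expand D ::= then
step 4: stack=$ S then  input=then do $  — match then
step 5: stack=$ S  input=do $  — expand S ::= do D S
step 6: stack=$ S D do  input=do $  — match do
step 7: stack=$ S D  input=$  — expand D ::= epsilon
Stack after step 7: $ S (top = S).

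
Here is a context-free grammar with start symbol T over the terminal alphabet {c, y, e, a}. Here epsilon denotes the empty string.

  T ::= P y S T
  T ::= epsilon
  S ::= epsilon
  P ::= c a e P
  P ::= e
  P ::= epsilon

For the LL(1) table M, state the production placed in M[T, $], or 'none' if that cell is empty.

T ::= epsilon

FIRST(S): from S::=epsilon we get {epsilon}. So FIRST(S) = {epsilon}.
FIRST(P): from P::=c a e P we get {c}; from P::=e we get {e}; from P::=epsilon we get {epsilon}. So FIRST(P) = {epsilon, c, e}.
FIRST(T): from T::=P y S T we get {c, e, y}; from T::=epsilon we get {epsilon}. So FIRST(T) = {epsilon, c, e, y}.
FOLLOW(T) includes $ since T is the start symbol.
FOLLOW(T): in T::=P y S T, the suffix after T is empty (adds nothing new). Thus FOLLOW(T) = {$}.
For T ::= P y S T: FIRST(P y S T) = {c, e, y}, so it goes in M[T, t] for t ∈ {c, e, y}.
For T ::= epsilon: FIRST(epsilon) = {epsilon}, so it goes in M[T, t] for t ∈ {}; since epsilon ∈ FIRST, also for every t ∈ FOLLOW(T) = {$}.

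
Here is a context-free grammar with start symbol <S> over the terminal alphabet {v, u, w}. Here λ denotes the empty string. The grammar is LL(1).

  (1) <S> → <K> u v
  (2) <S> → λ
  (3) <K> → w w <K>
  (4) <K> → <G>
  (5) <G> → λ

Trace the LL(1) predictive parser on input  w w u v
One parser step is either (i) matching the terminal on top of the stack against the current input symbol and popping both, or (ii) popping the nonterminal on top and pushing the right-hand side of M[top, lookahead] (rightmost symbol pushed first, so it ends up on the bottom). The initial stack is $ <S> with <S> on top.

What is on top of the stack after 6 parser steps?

     Stack          Input      Action
  1  $ <S>          w w u v $  expand <S> → <K> u v
  2  $ v u <K>      w w u v $  expand <K> → w w <K>
  3  $ v u <K> w w  w w u v $  match w
  4  $ v u <K> w    w u v $    match w
  5  $ v u <K>      u v $      expand <K> → <G>
  6  $ v u <G>      u v $      expand <G> → λ
Stack after step 6: $ v u (top = u).

u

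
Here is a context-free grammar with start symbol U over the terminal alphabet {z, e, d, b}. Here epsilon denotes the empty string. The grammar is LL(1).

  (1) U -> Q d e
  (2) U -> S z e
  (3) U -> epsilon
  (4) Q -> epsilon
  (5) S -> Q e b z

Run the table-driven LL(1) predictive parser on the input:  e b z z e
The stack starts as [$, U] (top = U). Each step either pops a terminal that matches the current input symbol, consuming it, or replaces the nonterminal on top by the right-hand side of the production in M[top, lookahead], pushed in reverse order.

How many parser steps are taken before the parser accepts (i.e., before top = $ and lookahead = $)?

step 1: stack=$ U  input=e b z z e $  — expand U -> S z e
step 2: stack=$ e z S  input=e b z z e $  — expand S -> Q e b z
step 3: stack=$ e z z b e Q  input=e b z z e $  — expand Q -> epsilon
step 4: stack=$ e z z b e  input=e b z z e $  — match e
step 5: stack=$ e z z b  input=b z z e $  — match b
step 6: stack=$ e z z  input=z z e $  — match z
step 7: stack=$ e z  input=z e $  — match z
step 8: stack=$ e  input=e $  — match e
Accept reached after 8 steps.

8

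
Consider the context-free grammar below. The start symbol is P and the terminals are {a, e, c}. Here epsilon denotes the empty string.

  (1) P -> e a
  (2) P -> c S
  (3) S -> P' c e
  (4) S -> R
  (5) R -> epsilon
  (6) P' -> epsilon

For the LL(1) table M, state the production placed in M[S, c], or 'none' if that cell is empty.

S -> P' c e

FIRST(P) = {c, e}
FIRST(R) = {epsilon}
FIRST(P') = {epsilon}
FIRST(S) = {epsilon, c}  (via P' c e, R)
FOLLOW(P) includes $ since P is the start symbol.
FOLLOW(P): P appears on no right-hand side. Thus FOLLOW(P) = {$}.
FOLLOW(S): in P->c S, the suffix after S is empty, so FOLLOW(S) ⊇ FOLLOW(P) = {$}. Thus FOLLOW(S) = {$}.
For S -> P' c e: FIRST(P' c e) = {c}, so it goes in M[S, t] for t ∈ {c}.
For S -> R: FIRST(R) = {epsilon}, so it goes in M[S, t] for t ∈ {}; since epsilon ∈ FIRST, also for every t ∈ FOLLOW(S) = {$}.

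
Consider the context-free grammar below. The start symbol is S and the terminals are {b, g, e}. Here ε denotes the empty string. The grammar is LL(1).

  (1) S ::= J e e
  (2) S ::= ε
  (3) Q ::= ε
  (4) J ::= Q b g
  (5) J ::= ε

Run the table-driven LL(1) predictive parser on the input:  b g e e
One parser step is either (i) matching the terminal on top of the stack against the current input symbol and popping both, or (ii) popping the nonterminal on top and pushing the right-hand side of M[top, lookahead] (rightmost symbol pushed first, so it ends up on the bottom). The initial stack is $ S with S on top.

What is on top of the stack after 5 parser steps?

e

step 1: stack=$ S  input=b g e e $  — expand S ::= J e e
step 2: stack=$ e e J  input=b g e e $  — expand J ::= Q b g
step 3: stack=$ e e g b Q  input=b g e e $  — expand Q ::= ε
step 4: stack=$ e e g b  input=b g e e $  — match b
step 5: stack=$ e e g  input=g e e $  — match g
Stack after step 5: $ e e (top = e).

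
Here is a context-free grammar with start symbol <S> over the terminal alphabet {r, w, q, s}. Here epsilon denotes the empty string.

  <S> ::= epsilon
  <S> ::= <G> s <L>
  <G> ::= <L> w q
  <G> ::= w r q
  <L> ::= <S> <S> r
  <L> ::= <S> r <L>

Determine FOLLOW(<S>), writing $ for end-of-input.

{$, r, w}

FIRST(<S>) = {epsilon, r, w}  (via <G> s <L>)
FIRST(<L>) = {r, w}  (via <S> <S> r, <S> r <L>)
FIRST(<G>) = {r, w}  (via <L> w q)
FOLLOW(<S>) includes $ since <S> is the start symbol.
FOLLOW(<S>): in <L>::=<S> <S> r (occurrence 1), <S> is followed by <S> r with FIRST {r, w}; in <L>::=<S> <S> r (occurrence 2), <S> is followed by r with FIRST {r}; in <L>::=<S> r <L>, <S> is followed by r <L> with FIRST {r}. Thus FOLLOW(<S>) = {$, r, w}.
FOLLOW(<G>): in <S>::=<G> s <L>, <G> is followed by s <L> with FIRST {s}. Thus FOLLOW(<G>) = {s}.
FOLLOW(<L>): in <S>::=<G> s <L>, the suffix after <L> is empty, so FOLLOW(<L>) ⊇ FOLLOW(<S>) = {$, r, w}; in <G>::=<L> w q, <L> is followed by w q with FIRST {w}; in <L>::=<S> r <L>, the suffix after <L> is empty (adds nothing new). Thus FOLLOW(<L>) = {$, r, w}.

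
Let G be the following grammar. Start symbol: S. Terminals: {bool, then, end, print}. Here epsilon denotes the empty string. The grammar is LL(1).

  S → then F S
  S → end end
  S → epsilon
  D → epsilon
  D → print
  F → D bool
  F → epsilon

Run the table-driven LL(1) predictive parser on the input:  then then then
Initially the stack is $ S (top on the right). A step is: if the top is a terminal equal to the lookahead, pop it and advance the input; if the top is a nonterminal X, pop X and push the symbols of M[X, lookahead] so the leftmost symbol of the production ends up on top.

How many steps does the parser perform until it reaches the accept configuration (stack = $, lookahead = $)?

10

      Stack       Input             Action
   1  $ S         then then then $  expand S → then F S
   2  $ S F then  then then then $  match then
   3  $ S F       then then $       expand F → epsilon
   4  $ S         then then $       expand S → then F S
   5  $ S F then  then then $       match then
   6  $ S F       then $            expand F → epsilon
   7  $ S         then $            expand S → then F S
   8  $ S F then  then $            match then
   9  $ S F       $                 expand F → epsilon
  10  $ S         $                 expand S → epsilon
Accept reached after 10 steps.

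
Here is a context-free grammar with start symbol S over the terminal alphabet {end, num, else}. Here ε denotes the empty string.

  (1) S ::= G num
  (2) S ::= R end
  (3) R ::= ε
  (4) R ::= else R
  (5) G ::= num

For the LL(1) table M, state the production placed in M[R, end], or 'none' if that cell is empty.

R ::= ε

FIRST(R) = {ε, else}
FIRST(G) = {num}
FIRST(S) = {else, end, num}  (via G num, R end)
FOLLOW(S) includes $ since S is the start symbol.
FOLLOW(R): in S::=R end, R is followed by end with FIRST {end}; in R::=else R, the suffix after R is empty (adds nothing new). Thus FOLLOW(R) = {end}.
For R ::= ε: FIRST(ε) = {ε}, so it goes in M[R, t] for t ∈ {}; since ε ∈ FIRST, also for every t ∈ FOLLOW(R) = {end}.
For R ::= else R: FIRST(else R) = {else}, so it goes in M[R, t] for t ∈ {else}.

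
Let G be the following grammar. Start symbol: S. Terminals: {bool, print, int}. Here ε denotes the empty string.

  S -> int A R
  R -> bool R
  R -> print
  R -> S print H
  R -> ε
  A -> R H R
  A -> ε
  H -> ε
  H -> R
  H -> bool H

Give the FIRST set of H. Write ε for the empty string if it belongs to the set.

{ε, bool, int, print}

FIRST(S) = {int}
FIRST(R) = {ε, bool, int, print}  (via S print H)
FIRST(H) = {ε, bool, int, print}  (via R)
FIRST(A) = {ε, bool, int, print}  (via R H R)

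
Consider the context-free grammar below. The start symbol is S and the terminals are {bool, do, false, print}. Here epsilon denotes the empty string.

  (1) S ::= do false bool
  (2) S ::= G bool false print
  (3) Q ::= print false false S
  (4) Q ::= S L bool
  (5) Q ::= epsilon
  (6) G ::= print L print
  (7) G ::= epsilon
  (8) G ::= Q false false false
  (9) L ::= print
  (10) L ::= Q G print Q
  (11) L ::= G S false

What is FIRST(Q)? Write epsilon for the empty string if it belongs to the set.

{epsilon, bool, do, false, print}

FIRST(S) = {bool, do, false, print}  (via G bool false print)
FIRST(Q) = {epsilon, bool, do, false, print}  (via S L bool)
FIRST(G) = {epsilon, bool, do, false, print}  (via Q false false false)
FIRST(L) = {bool, do, false, print}  (via Q G print Q, G S false)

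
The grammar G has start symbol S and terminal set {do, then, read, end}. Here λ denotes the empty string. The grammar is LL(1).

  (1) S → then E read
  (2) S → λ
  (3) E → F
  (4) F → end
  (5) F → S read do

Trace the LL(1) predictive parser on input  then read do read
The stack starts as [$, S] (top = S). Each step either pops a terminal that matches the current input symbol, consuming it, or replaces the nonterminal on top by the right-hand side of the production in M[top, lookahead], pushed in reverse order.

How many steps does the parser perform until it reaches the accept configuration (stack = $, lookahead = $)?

     Stack             Input                Action
  1  $ S               then read do read $  expand S → then E read
  2  $ read E then     then read do read $  match then
  3  $ read E          read do read $       expand E → F
  4  $ read F          read do read $       expand F → S read do
  5  $ read do read S  read do read $       expand S → λ
  6  $ read do read    read do read $       match read
  7  $ read do         do read $            match do
  8  $ read            read $               match read
Accept reached after 8 steps.

8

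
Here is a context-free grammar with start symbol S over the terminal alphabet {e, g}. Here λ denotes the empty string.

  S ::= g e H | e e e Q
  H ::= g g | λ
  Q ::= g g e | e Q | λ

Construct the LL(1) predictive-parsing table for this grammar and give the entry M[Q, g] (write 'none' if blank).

FIRST(S) = {e, g}
FIRST(H) = {λ, g}
FIRST(Q) = {λ, e, g}
FOLLOW(S) includes $ since S is the start symbol.
FOLLOW(S): S appears on no right-hand side. Thus FOLLOW(S) = {$}.
FOLLOW(Q): in S::=e e e Q, the suffix after Q is empty, so FOLLOW(Q) ⊇ FOLLOW(S) = {$}; in Q::=e Q, the suffix after Q is empty (adds nothing new). Thus FOLLOW(Q) = {$}.
For Q ::= g g e: FIRST(g g e) = {g}, so it goes in M[Q, t] for t ∈ {g}.
For Q ::= e Q: FIRST(e Q) = {e}, so it goes in M[Q, t] for t ∈ {e}.
For Q ::= λ: FIRST(λ) = {λ}, so it goes in M[Q, t] for t ∈ {}; since λ ∈ FIRST, also for every t ∈ FOLLOW(Q) = {$}.

Q ::= g g e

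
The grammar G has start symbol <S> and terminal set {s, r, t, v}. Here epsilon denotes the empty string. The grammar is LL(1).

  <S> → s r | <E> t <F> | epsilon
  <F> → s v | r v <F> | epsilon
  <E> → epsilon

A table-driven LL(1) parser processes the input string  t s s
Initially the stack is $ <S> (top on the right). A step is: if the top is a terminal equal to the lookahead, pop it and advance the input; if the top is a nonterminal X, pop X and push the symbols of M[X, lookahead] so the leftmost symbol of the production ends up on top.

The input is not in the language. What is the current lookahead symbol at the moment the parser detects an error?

s

     Stack        Input    Action
  1  $ <S>        t s s $  expand <S> → <E> t <F>
  2  $ <F> t <E>  t s s $  expand <E> → epsilon
  3  $ <F> t      t s s $  match t
  4  $ <F>        s s $    expand <F> → s v
  5  $ v s        s s $    match s
  6  $ v          s $      error: top is terminal v but lookahead is s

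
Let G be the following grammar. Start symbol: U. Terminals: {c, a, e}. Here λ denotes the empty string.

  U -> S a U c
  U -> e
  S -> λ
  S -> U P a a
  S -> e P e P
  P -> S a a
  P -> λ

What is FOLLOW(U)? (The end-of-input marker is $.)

FIRST(U): from U->S a U c we get {a, e}; from U->e we get {e}. So FIRST(U) = {a, e}.
FIRST(S): from S->λ we get {λ}; from S->U P a a we get {a, e}; from S->e P e P we get {e}. So FIRST(S) = {λ, a, e}.
FIRST(P): from P->S a a we get {a, e}; from P->λ we get {λ}. So FIRST(P) = {λ, a, e}.
FOLLOW(U) includes $ since U is the start symbol.
FOLLOW(U): in U->S a U c, U is followed by c with FIRST {c}; in S->U P a a, U is followed by P a a with FIRST {a, e}. Thus FOLLOW(U) = {$, a, c, e}.
FOLLOW(S): in U->S a U c, S is followed by a U c with FIRST {a}; in P->S a a, S is followed by a a with FIRST {a}. Thus FOLLOW(S) = {a}.
FOLLOW(P): in S->U P a a, P is followed by a a with FIRST {a}; in S->e P e P (occurrence 1), P is followed by e P with FIRST {e}; in S->e P e P (occurrence 2), the suffix after P is empty, so FOLLOW(P) ⊇ FOLLOW(S) = {a}. Thus FOLLOW(P) = {a, e}.

{$, a, c, e}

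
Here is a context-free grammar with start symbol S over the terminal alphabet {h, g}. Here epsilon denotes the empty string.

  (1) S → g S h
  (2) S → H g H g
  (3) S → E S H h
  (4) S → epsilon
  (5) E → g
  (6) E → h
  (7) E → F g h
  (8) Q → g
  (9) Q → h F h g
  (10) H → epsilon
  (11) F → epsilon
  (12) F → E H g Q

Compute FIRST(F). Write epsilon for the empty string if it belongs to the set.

FIRST(Q) = {g, h}
FIRST(H) = {epsilon}
FIRST(S) = {epsilon, g, h}  (via H g H g, E S H h)
FIRST(E) = {g, h}  (via F g h)
FIRST(F) = {epsilon, g, h}  (via E H g Q)

{epsilon, g, h}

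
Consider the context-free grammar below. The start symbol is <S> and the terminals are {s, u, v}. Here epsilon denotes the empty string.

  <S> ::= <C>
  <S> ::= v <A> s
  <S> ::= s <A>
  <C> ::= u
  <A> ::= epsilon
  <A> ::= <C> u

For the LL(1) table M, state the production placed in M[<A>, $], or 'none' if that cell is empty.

FIRST(<C>): from <C>::=u we get {u}. So FIRST(<C>) = {u}.
FIRST(<S>): from <S>::=<C> we get {u}; from <S>::=v <A> s we get {v}; from <S>::=s <A> we get {s}. So FIRST(<S>) = {s, u, v}.
FIRST(<A>): from <A>::=epsilon we get {epsilon}; from <A>::=<C> u we get {u}. So FIRST(<A>) = {epsilon, u}.
FOLLOW(<S>) includes $ since <S> is the start symbol.
FOLLOW(<S>): <S> appears on no right-hand side. Thus FOLLOW(<S>) = {$}.
FOLLOW(<A>): in <S>::=v <A> s, <A> is followed by s with FIRST {s}; in <S>::=s <A>, the suffix after <A> is empty, so FOLLOW(<A>) ⊇ FOLLOW(<S>) = {$}. Thus FOLLOW(<A>) = {$, s}.
For <A> ::= epsilon: FIRST(epsilon) = {epsilon}, so it goes in M[<A>, t] for t ∈ {}; since epsilon ∈ FIRST, also for every t ∈ FOLLOW(<A>) = {$, s}.
For <A> ::= <C> u: FIRST(<C> u) = {u}, so it goes in M[<A>, t] for t ∈ {u}.

<A> ::= epsilon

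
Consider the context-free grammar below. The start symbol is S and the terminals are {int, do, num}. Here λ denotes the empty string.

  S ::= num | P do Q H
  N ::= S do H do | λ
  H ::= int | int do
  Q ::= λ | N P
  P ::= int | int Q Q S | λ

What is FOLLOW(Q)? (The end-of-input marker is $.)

FIRST(H): from H::=int we get {int}; from H::=int do we get {int}. So FIRST(H) = {int}.
FIRST(P): from P::=int we get {int}; from P::=int Q Q S we get {int}; from P::=λ we get {λ}. So FIRST(P) = {λ, int}.
FIRST(S): from S::=num we get {num}; from S::=P do Q H we get {do, int}. So FIRST(S) = {do, int, num}.
FIRST(N): from N::=S do H do we get {do, int, num}; from N::=λ we get {λ}. So FIRST(N) = {λ, do, int, num}.
FIRST(Q): from Q::=λ we get {λ}; from Q::=N P we get {λ, do, int, num}. So FIRST(Q) = {λ, do, int, num}.
FOLLOW(S) includes $ since S is the start symbol.
FOLLOW(Q): in S::=P do Q H, Q is followed by H with FIRST {int}; in P::=int Q Q S (occurrence 1), Q is followed by Q S with FIRST {do, int, num}; in P::=int Q Q S (occurrence 2), Q is followed by S with FIRST {do, int, num}. Thus FOLLOW(Q) = {do, int, num}.
FOLLOW(N): in Q::=N P, N is followed by P with FIRST {λ, int}; in Q::=N P, the suffix after N is nullable, so FOLLOW(N) ⊇ FOLLOW(Q) = {do, int, num}. Thus FOLLOW(N) = {do, int, num}.
FOLLOW(P): in S::=P do Q H, P is followed by do Q H with FIRST {do}; in Q::=N P, the suffix after P is empty, so FOLLOW(P) ⊇ FOLLOW(Q) = {do, int, num}. Thus FOLLOW(P) = {do, int, num}.
FOLLOW(S): in N::=S do H do, S is followed by do H do with FIRST {do}; in P::=int Q Q S, the suffix after S is empty, so FOLLOW(S) ⊇ FOLLOW(P) = {do, int, num}. Thus FOLLOW(S) = {$, do, int, num}.
FOLLOW(H): in S::=P do Q H, the suffix after H is empty, so FOLLOW(H) ⊇ FOLLOW(S) = {$, do, int, num}; in N::=S do H do, H is followed by do with FIRST {do}. Thus FOLLOW(H) = {$, do, int, num}.

{do, int, num}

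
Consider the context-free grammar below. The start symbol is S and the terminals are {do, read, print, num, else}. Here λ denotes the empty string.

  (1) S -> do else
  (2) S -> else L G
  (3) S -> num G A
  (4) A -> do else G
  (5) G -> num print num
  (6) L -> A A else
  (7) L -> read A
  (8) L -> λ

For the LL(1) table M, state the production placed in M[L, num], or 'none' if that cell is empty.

FIRST(S): from S->do else we get {do}; from S->else L G we get {else}; from S->num G A we get {num}. So FIRST(S) = {do, else, num}.
FIRST(A): from A->do else G we get {do}. So FIRST(A) = {do}.
FIRST(G): from G->num print num we get {num}. So FIRST(G) = {num}.
FIRST(L): from L->A A else we get {do}; from L->read A we get {read}; from L->λ we get {λ}. So FIRST(L) = {λ, do, read}.
FOLLOW(S) includes $ since S is the start symbol.
FOLLOW(L): in S->else L G, L is followed by G with FIRST {num}. Thus FOLLOW(L) = {num}.
For L -> A A else: FIRST(A A else) = {do}, so it goes in M[L, t] for t ∈ {do}.
For L -> read A: FIRST(read A) = {read}, so it goes in M[L, t] for t ∈ {read}.
For L -> λ: FIRST(λ) = {λ}, so it goes in M[L, t] for t ∈ {}; since λ ∈ FIRST, also for every t ∈ FOLLOW(L) = {num}.

L -> λ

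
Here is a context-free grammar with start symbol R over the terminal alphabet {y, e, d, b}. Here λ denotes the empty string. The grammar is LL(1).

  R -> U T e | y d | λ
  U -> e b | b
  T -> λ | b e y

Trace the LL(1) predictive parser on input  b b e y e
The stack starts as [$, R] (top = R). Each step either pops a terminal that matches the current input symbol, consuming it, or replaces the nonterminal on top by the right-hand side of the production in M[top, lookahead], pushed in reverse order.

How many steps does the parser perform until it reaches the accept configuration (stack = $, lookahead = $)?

     Stack      Input        Action
  1  $ R        b b e y e $  expand R -> U T e
  2  $ e T U    b b e y e $  expand U -> b
  3  $ e T b    b b e y e $  match b
  4  $ e T      b e y e $    expand T -> b e y
  5  $ e y e b  b e y e $    match b
  6  $ e y e    e y e $      match e
  7  $ e y      y e $        match y
  8  $ e        e $          match e
Accept reached after 8 steps.

8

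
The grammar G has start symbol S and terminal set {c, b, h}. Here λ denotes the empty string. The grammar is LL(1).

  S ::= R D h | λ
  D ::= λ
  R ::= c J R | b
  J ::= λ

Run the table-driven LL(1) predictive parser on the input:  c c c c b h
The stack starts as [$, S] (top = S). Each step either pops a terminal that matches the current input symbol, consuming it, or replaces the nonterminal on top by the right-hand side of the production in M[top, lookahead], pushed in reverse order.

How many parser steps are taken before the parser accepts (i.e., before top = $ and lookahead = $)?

      Stack        Input          Action
   1  $ S          c c c c b h $  expand S ::= R D h
   2  $ h D R      c c c c b h $  expand R ::= c J R
   3  $ h D R J c  c c c c b h $  match c
   4  $ h D R J    c c c b h $    expand J ::= λ
   5  $ h D R      c c c b h $    expand R ::= c J R
   6  $ h D R J c  c c c b h $    match c
   7  $ h D R J    c c b h $      expand J ::= λ
   8  $ h D R      c c b h $      expand R ::= c J R
   9  $ h D R J c  c c b h $      match c
  10  $ h D R J    c b h $        expand J ::= λ
  11  $ h D R      c b h $        expand R ::= c J R
  12  $ h D R J c  c b h $        match c
  13  $ h D R J    b h $          expand J ::= λ
  14  $ h D R      b h $          expand R ::= b
  15  $ h D b      b h $          match b
  16  $ h D        h $            expand D ::= λ
  17  $ h          h $            match h
Accept reached after 17 steps.

17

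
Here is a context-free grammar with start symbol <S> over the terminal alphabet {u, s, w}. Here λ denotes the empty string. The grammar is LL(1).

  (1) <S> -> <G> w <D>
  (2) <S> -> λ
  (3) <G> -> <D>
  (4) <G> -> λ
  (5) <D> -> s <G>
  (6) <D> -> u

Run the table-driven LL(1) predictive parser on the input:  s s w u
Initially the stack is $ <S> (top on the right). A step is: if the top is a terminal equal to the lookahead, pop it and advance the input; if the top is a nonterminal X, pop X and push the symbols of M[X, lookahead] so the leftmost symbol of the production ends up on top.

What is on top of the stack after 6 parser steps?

s

     Stack          Input      Action
  1  $ <S>          s s w u $  expand <S> -> <G> w <D>
  2  $ <D> w <G>    s s w u $  expand <G> -> <D>
  3  $ <D> w <D>    s s w u $  expand <D> -> s <G>
  4  $ <D> w <G> s  s s w u $  match s
  5  $ <D> w <G>    s w u $    expand <G> -> <D>
  6  $ <D> w <D>    s w u $    expand <D> -> s <G>
Stack after step 6: $ <D> w <G> s (top = s).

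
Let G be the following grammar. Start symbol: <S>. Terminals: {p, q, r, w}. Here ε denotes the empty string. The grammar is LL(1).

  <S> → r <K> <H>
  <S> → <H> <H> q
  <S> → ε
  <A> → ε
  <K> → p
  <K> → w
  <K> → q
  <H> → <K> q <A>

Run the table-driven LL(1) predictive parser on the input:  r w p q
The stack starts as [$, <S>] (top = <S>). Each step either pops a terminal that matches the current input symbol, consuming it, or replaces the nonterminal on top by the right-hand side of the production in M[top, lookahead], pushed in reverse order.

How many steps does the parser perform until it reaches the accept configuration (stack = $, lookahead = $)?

9

step 1: stack=$ <S>  input=r w p q $  — expand <S> → r <K> <H>
step 2: stack=$ <H> <K> r  input=r w p q $  — match r
step 3: stack=$ <H> <K>  input=w p q $  — expand <K> → w
step 4: stack=$ <H> w  input=w p q $  — match w
step 5: stack=$ <H>  input=p q $  — expand <H> → <K> q <A>
step 6: stack=$ <A> q <K>  input=p q $  — expand <K> → p
step 7: stack=$ <A> q p  input=p q $  — match p
step 8: stack=$ <A> q  input=q $  — match q
step 9: stack=$ <A>  input=$  — expand <A> → ε
Accept reached after 9 steps.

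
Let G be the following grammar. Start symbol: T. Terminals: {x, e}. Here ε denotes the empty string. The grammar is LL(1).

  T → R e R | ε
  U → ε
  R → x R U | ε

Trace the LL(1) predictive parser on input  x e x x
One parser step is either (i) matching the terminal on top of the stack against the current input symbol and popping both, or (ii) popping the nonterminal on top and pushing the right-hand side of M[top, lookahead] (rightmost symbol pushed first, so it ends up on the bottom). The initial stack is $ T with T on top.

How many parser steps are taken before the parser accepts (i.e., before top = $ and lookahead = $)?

13

step 1: stack=$ T  input=x e x x $  — expand T → R e R
step 2: stack=$ R e R  input=x e x x $  — expand R → x R U
step 3: stack=$ R e U R x  input=x e x x $  — match x
step 4: stack=$ R e U R  input=e x x $  — expand R → ε
step 5: stack=$ R e U  input=e x x $  — expand U → ε
step 6: stack=$ R e  input=e x x $  — match e
step 7: stack=$ R  input=x x $  — expand R → x R U
step 8: stack=$ U R x  input=x x $  — match x
step 9: stack=$ U R  input=x $  — expand R → x R U
step 10: stack=$ U U R x  input=x $  — match x
step 11: stack=$ U U R  input=$  — expand R → ε
step 12: stack=$ U U  input=$  — expand U → ε
step 13: stack=$ U  input=$  — expand U → ε
Accept reached after 13 steps.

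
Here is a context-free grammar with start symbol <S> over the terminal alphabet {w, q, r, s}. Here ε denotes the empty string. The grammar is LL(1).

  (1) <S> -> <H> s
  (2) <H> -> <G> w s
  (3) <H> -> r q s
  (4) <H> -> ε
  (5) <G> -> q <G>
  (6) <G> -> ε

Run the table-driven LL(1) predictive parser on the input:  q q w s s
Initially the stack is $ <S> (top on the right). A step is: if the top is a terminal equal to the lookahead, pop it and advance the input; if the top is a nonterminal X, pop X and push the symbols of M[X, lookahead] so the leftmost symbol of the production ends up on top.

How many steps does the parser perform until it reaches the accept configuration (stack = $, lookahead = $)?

10

step 1: stack=$ <S>  input=q q w s s $  — expand <S> -> <H> s
step 2: stack=$ s <H>  input=q q w s s $  — expand <H> -> <G> w s
step 3: stack=$ s s w <G>  input=q q w s s $  — expand <G> -> q <G>
step 4: stack=$ s s w <G> q  input=q q w s s $  — match q
step 5: stack=$ s s w <G>  input=q w s s $  — expand <G> -> q <G>
step 6: stack=$ s s w <G> q  input=q w s s $  — match q
step 7: stack=$ s s w <G>  input=w s s $  — expand <G> -> ε
step 8: stack=$ s s w  input=w s s $  — match w
step 9: stack=$ s s  input=s s $  — match s
step 10: stack=$ s  input=s $  — match s
Accept reached after 10 steps.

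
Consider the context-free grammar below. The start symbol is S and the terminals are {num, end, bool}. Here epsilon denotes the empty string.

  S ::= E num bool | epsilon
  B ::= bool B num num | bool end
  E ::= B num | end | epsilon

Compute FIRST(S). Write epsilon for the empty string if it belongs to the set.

{epsilon, bool, end, num}

FIRST(B) = {bool}
FIRST(E) = {epsilon, bool, end}  (via B num)
FIRST(S) = {epsilon, bool, end, num}  (via E num bool)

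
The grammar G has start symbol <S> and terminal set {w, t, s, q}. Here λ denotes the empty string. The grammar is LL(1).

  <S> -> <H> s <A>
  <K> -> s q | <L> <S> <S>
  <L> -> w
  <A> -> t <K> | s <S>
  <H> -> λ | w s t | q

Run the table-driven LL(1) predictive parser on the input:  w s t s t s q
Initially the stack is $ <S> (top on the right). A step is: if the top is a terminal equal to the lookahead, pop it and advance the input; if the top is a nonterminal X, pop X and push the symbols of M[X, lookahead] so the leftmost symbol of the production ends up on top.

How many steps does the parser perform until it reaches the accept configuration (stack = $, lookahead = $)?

11

      Stack          Input            Action
   1  $ <S>          w s t s t s q $  expand <S> -> <H> s <A>
   2  $ <A> s <H>    w s t s t s q $  expand <H> -> w s t
   3  $ <A> s t s w  w s t s t s q $  match w
   4  $ <A> s t s    s t s t s q $    match s
   5  $ <A> s t      t s t s q $      match t
   6  $ <A> s        s t s q $        match s
   7  $ <A>          t s q $          expand <A> -> t <K>
   8  $ <K> t        t s q $          match t
   9  $ <K>          s q $            expand <K> -> s q
  10  $ q s          s q $            match s
  11  $ q            q $              match q
Accept reached after 11 steps.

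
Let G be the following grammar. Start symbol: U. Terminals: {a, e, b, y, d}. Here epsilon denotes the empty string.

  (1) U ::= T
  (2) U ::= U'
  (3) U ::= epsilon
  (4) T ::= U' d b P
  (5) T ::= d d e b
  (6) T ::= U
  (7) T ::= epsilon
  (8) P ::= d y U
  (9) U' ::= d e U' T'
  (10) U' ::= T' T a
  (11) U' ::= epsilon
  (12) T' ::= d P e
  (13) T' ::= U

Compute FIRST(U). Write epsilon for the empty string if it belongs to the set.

{epsilon, a, d}

FIRST(P): from P::=d y U we get {d}. So FIRST(P) = {d}.
FIRST(U): from U::=T we get {epsilon, a, d}; from U::=U' we get {epsilon, a, d}; from U::=epsilon we get {epsilon}. So FIRST(U) = {epsilon, a, d}.
FIRST(T'): from T'::=d P e we get {d}; from T'::=U we get {epsilon, a, d}. So FIRST(T') = {epsilon, a, d}.
FIRST(T): from T::=U' d b P we get {a, d}; from T::=d d e b we get {d}; from T::=U we get {epsilon, a, d}; from T::=epsilon we get {epsilon}. So FIRST(T) = {epsilon, a, d}.
FIRST(U'): from U'::=d e U' T' we get {d}; from U'::=T' T a we get {a, d}; from U'::=epsilon we get {epsilon}. So FIRST(U') = {epsilon, a, d}.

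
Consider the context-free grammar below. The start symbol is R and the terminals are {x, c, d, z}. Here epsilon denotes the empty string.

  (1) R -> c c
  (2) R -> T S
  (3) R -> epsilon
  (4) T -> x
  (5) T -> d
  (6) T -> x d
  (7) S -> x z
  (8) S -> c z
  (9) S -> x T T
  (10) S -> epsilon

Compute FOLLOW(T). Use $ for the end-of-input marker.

{$, c, d, x}

FIRST(T) = {d, x}
FIRST(S) = {epsilon, c, x}
FIRST(R) = {epsilon, c, d, x}  (via T S)
FOLLOW(R) includes $ since R is the start symbol.
FOLLOW(R): R appears on no right-hand side. Thus FOLLOW(R) = {$}.
FOLLOW(S): in R->T S, the suffix after S is empty, so FOLLOW(S) ⊇ FOLLOW(R) = {$}. Thus FOLLOW(S) = {$}.
FOLLOW(T): in R->T S, T is followed by S with FIRST {epsilon, c, x}; in R->T S, the suffix after T is nullable, so FOLLOW(T) ⊇ FOLLOW(R) = {$}; in S->x T T (occurrence 1), T is followed by T with FIRST {d, x}; in S->x T T (occurrence 2), the suffix after T is empty, so FOLLOW(T) ⊇ FOLLOW(S) = {$}. Thus FOLLOW(T) = {$, c, d, x}.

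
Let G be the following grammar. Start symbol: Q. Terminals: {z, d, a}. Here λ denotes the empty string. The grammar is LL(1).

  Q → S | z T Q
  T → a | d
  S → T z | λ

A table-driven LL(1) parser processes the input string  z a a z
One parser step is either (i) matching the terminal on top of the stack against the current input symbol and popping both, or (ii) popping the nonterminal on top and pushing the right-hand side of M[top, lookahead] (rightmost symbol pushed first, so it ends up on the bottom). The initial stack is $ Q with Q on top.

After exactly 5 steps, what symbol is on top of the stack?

step 1: stack=$ Q  input=z a a z $  — expand Q → z T Q
step 2: stack=$ Q T z  input=z a a z $  — match z
step 3: stack=$ Q T  input=a a z $  — expand T → a
step 4: stack=$ Q a  input=a a z $  — match a
step 5: stack=$ Q  input=a z $  — expand Q → S
Stack after step 5: $ S (top = S).

S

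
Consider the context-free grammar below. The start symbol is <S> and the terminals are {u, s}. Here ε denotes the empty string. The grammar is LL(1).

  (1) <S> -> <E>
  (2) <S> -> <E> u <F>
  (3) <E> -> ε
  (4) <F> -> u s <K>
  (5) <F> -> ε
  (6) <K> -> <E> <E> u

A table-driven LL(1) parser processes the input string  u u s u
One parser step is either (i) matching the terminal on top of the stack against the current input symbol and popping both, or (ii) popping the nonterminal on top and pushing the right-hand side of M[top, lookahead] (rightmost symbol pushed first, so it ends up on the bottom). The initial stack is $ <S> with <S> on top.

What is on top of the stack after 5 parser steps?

step 1: stack=$ <S>  input=u u s u $  — expand <S> -> <E> u <F>
step 2: stack=$ <F> u <E>  input=u u s u $  — expand <E> -> ε
step 3: stack=$ <F> u  input=u u s u $  — match u
step 4: stack=$ <F>  input=u s u $  — expand <F> -> u s <K>
step 5: stack=$ <K> s u  input=u s u $  — match u
Stack after step 5: $ <K> s (top = s).

s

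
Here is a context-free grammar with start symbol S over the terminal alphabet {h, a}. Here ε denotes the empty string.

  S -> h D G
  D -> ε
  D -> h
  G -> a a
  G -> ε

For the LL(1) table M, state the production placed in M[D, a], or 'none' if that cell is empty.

D -> ε

FIRST(S) = {h}
FIRST(D) = {ε, h}
FIRST(G) = {ε, a}
FOLLOW(S) includes $ since S is the start symbol.
FOLLOW(S): S appears on no right-hand side. Thus FOLLOW(S) = {$}.
FOLLOW(D): in S->h D G, D is followed by G with FIRST {ε, a}; in S->h D G, the suffix after D is nullable, so FOLLOW(D) ⊇ FOLLOW(S) = {$}. Thus FOLLOW(D) = {$, a}.
For D -> ε: FIRST(ε) = {ε}, so it goes in M[D, t] for t ∈ {}; since ε ∈ FIRST, also for every t ∈ FOLLOW(D) = {$, a}.
For D -> h: FIRST(h) = {h}, so it goes in M[D, t] for t ∈ {h}.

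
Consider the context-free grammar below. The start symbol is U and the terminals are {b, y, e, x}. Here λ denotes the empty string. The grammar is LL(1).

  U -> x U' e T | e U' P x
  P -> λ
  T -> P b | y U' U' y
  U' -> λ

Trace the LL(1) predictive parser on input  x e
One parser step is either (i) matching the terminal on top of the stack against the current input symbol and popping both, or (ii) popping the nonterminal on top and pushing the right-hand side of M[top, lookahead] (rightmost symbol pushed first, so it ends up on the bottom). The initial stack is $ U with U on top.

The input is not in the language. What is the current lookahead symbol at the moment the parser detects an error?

step 1: stack=$ U  input=x e $  — expand U -> x U' e T
step 2: stack=$ T e U' x  input=x e $  — match x
step 3: stack=$ T e U'  input=e $  — expand U' -> λ
step 4: stack=$ T e  input=e $  — match e
step 5: stack=$ T  input=$  — error: M[T, $] is empty

$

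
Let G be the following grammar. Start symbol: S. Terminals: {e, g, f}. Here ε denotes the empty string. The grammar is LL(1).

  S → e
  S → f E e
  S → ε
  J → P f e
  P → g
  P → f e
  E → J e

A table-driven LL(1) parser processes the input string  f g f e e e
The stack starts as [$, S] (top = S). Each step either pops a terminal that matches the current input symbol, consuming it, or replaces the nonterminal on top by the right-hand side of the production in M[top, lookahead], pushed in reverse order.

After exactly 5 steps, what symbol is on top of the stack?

g

     Stack        Input          Action
  1  $ S          f g f e e e $  expand S → f E e
  2  $ e E f      f g f e e e $  match f
  3  $ e E        g f e e e $    expand E → J e
  4  $ e e J      g f e e e $    expand J → P f e
  5  $ e e e f P  g f e e e $    expand P → g
Stack after step 5: $ e e e f g (top = g).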